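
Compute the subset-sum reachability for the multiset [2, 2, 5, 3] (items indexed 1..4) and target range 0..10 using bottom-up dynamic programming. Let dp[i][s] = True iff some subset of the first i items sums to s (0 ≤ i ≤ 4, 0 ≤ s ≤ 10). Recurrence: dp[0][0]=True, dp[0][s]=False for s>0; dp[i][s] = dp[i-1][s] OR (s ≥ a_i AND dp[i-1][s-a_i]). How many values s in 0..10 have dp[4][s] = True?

i\s   0   1   2   3   4   5   6   7   8   9  10
  0   T   F   F   F   F   F   F   F   F   F   F
  1   T   F   T   F   F   F   F   F   F   F   F
  2   T   F   T   F   T   F   F   F   F   F   F
  3   T   F   T   F   T   T   F   T   F   T   F
  4   T   F   T   T   T   T   F   T   T   T   T

9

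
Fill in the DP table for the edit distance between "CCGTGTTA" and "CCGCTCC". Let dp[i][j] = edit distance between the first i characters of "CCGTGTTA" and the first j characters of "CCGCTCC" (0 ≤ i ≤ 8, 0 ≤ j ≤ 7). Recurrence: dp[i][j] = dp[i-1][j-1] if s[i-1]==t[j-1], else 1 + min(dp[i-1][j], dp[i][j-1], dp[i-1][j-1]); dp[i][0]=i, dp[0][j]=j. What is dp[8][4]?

5

   ''  C  C  G  C  T  C  C
''  0  1  2  3  4  5  6  7
 C  1  0  1  2  3  4  5  6
 C  2  1  0  1  2  3  4  5
 G  3  2  1  0  1  2  3  4
 T  4  3  2  1  1  1  2  3
 G  5  4  3  2  2  2  2  3
 T  6  5  4  3  3  2  3  3
 T  7  6  5  4  4  3  3  4
 A  8  7  6  5  5  4  4  4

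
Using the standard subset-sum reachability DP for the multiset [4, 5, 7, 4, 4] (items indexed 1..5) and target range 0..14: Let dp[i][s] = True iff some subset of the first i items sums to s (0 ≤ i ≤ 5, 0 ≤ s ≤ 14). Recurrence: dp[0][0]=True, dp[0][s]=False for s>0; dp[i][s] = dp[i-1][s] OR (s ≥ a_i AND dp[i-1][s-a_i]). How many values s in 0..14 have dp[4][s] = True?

i\s   0   1   2   3   4   5   6   7   8   9  10  11  12  13  14
  0   T   F   F   F   F   F   F   F   F   F   F   F   F   F   F
  1   T   F   F   F   T   F   F   F   F   F   F   F   F   F   F
  2   T   F   F   F   T   T   F   F   F   T   F   F   F   F   F
  3   T   F   F   F   T   T   F   T   F   T   F   T   T   F   F
  4   T   F   F   F   T   T   F   T   T   T   F   T   T   T   F
  5   T   F   F   F   T   T   F   T   T   T   F   T   T   T   F

9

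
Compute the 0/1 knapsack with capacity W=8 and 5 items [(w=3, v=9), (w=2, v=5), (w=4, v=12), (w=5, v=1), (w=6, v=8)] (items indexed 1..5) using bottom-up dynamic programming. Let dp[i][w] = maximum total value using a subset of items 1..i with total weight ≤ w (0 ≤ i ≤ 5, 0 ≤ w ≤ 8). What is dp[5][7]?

21

i\w   0   1   2   3   4   5   6   7   8
  0   0   0   0   0   0   0   0   0   0
  1   0   0   0   9   9   9   9   9   9
  2   0   0   5   9   9  14  14  14  14
  3   0   0   5   9  12  14  17  21  21
  4   0   0   5   9  12  14  17  21  21
  5   0   0   5   9  12  14  17  21  21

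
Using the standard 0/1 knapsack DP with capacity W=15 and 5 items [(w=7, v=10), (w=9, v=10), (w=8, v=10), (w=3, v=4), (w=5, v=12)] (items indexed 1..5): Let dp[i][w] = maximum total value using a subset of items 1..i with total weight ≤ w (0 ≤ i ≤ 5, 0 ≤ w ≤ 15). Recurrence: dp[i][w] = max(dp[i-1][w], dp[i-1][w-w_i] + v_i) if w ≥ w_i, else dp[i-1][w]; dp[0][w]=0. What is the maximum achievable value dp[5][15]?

26

i\w   0   1   2   3   4   5   6   7   8   9  10  11  12  13  14  15
  0   0   0   0   0   0   0   0   0   0   0   0   0   0   0   0   0
  1   0   0   0   0   0   0   0  10  10  10  10  10  10  10  10  10
  2   0   0   0   0   0   0   0  10  10  10  10  10  10  10  10  10
  3   0   0   0   0   0   0   0  10  10  10  10  10  10  10  10  20
  4   0   0   0   4   4   4   4  10  10  10  14  14  14  14  14  20
  5   0   0   0   4   4  12  12  12  16  16  16  16  22  22  22  26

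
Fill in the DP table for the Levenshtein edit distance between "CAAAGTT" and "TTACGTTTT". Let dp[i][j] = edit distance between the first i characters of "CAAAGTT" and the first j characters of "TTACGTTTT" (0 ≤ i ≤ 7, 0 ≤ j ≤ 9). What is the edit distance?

5

   ''  T  T  A  C  G  T  T  T  T
''  0  1  2  3  4  5  6  7  8  9
 C  1  1  2  3  3  4  5  6  7  8
 A  2  2  2  2  3  4  5  6  7  8
 A  3  3  3  2  3  4  5  6  7  8
 A  4  4  4  3  3  4  5  6  7  8
 G  5  5  5  4  4  3  4  5  6  7
 T  6  5  5  5  5  4  3  4  5  6
 T  7  6  5  6  6  5  4  3  4  5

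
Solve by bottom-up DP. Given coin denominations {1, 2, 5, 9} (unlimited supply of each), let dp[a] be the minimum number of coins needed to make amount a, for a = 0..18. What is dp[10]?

2

 a  0  1  2  3  4  5  6  7  8  9 10 11 12 13 14 15 16 17 18
dp  0  1  1  2  2  1  2  2  3  1  2  2  3  3  2  3  3  4  2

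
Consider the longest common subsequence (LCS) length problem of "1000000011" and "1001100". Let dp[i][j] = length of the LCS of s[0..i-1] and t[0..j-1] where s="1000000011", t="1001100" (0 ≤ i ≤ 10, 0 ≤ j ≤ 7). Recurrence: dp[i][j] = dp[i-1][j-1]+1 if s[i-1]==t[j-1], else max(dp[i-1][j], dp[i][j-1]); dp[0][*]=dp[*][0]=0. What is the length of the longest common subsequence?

   ''  1  0  0  1  1  0  0
''  0  0  0  0  0  0  0  0
 1  0  1  1  1  1  1  1  1
 0  0  1  2  2  2  2  2  2
 0  0  1  2  3  3  3  3  3
 0  0  1  2  3  3  3  4  4
 0  0  1  2  3  3  3  4  5
 0  0  1  2  3  3  3  4  5
 0  0  1  2  3  3  3  4  5
 0  0  1  2  3  3  3  4  5
 1  0  1  2  3  4  4  4  5
 1  0  1  2  3  4  5  5  5

5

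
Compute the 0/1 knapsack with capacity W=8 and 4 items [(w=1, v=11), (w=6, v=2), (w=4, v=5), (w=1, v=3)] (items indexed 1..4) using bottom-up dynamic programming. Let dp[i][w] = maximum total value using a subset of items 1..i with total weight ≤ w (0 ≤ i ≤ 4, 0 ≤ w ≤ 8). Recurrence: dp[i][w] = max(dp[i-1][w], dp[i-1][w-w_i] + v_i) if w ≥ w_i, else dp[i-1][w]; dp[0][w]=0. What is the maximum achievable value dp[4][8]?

19

i\w   0   1   2   3   4   5   6   7   8
  0   0   0   0   0   0   0   0   0   0
  1   0  11  11  11  11  11  11  11  11
  2   0  11  11  11  11  11  11  13  13
  3   0  11  11  11  11  16  16  16  16
  4   0  11  14  14  14  16  19  19  19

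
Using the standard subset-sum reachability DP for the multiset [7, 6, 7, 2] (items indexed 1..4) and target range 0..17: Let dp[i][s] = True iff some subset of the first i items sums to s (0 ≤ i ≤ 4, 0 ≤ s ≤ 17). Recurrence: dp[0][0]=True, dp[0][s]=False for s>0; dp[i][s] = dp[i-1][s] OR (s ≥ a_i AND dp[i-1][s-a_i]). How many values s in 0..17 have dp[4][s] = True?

10

i\s   0   1   2   3   4   5   6   7   8   9  10  11  12  13  14  15  16  17
  0   T   F   F   F   F   F   F   F   F   F   F   F   F   F   F   F   F   F
  1   T   F   F   F   F   F   F   T   F   F   F   F   F   F   F   F   F   F
  2   T   F   F   F   F   F   T   T   F   F   F   F   F   T   F   F   F   F
  3   T   F   F   F   F   F   T   T   F   F   F   F   F   T   T   F   F   F
  4   T   F   T   F   F   F   T   T   T   T   F   F   F   T   T   T   T   F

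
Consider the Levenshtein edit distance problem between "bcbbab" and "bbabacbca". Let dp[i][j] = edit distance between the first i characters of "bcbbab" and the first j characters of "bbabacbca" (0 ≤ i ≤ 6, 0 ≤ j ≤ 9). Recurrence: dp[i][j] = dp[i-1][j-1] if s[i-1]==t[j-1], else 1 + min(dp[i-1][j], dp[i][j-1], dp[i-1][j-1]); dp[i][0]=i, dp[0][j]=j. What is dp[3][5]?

3

   ''  b  b  a  b  a  c  b  c  a
''  0  1  2  3  4  5  6  7  8  9
 b  1  0  1  2  3  4  5  6  7  8
 c  2  1  1  2  3  4  4  5  6  7
 b  3  2  1  2  2  3  4  4  5  6
 b  4  3  2  2  2  3  4  4  5  6
 a  5  4  3  2  3  2  3  4  5  5
 b  6  5  4  3  2  3  3  3  4  5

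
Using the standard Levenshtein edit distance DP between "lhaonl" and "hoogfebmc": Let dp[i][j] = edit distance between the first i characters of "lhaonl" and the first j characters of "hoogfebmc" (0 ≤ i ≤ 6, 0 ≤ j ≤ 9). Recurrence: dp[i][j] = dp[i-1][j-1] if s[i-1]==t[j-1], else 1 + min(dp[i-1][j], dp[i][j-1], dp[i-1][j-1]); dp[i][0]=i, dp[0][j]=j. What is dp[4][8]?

7

   ''  h  o  o  g  f  e  b  m  c
''  0  1  2  3  4  5  6  7  8  9
 l  1  1  2  3  4  5  6  7  8  9
 h  2  1  2  3  4  5  6  7  8  9
 a  3  2  2  3  4  5  6  7  8  9
 o  4  3  2  2  3  4  5  6  7  8
 n  5  4  3  3  3  4  5  6  7  8
 l  6  5  4  4  4  4  5  6  7  8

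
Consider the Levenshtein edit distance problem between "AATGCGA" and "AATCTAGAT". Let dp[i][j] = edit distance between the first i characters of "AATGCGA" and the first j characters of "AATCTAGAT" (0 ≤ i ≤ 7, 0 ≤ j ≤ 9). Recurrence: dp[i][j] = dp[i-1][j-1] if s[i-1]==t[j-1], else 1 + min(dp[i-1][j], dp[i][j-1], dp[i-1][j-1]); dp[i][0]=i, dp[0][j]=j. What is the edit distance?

4

   ''  A  A  T  C  T  A  G  A  T
''  0  1  2  3  4  5  6  7  8  9
 A  1  0  1  2  3  4  5  6  7  8
 A  2  1  0  1  2  3  4  5  6  7
 T  3  2  1  0  1  2  3  4  5  6
 G  4  3  2  1  1  2  3  3  4  5
 C  5  4  3  2  1  2  3  4  4  5
 G  6  5  4  3  2  2  3  3  4  5
 A  7  6  5  4  3  3  2  3  3  4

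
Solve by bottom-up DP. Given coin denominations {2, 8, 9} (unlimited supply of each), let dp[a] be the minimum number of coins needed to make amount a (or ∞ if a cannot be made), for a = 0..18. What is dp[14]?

4

 a  0  1  2  3  4  5  6  7  8  9 10 11 12 13 14 15 16 17 18
dp  0  -  1  -  2  -  3  -  1  1  2  2  3  3  4  4  2  2  2
(- denotes ∞ / unreachable)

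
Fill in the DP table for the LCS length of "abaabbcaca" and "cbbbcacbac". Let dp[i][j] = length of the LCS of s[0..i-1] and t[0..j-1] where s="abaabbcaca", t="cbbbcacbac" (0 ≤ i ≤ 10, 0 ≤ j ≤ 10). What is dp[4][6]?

2

   ''  c  b  b  b  c  a  c  b  a  c
''  0  0  0  0  0  0  0  0  0  0  0
 a  0  0  0  0  0  0  1  1  1  1  1
 b  0  0  1  1  1  1  1  1  2  2  2
 a  0  0  1  1  1  1  2  2  2  3  3
 a  0  0  1  1  1  1  2  2  2  3  3
 b  0  0  1  2  2  2  2  2  3  3  3
 b  0  0  1  2  3  3  3  3  3  3  3
 c  0  1  1  2  3  4  4  4  4  4  4
 a  0  1  1  2  3  4  5  5  5  5  5
 c  0  1  1  2  3  4  5  6  6  6  6
 a  0  1  1  2  3  4  5  6  6  7  7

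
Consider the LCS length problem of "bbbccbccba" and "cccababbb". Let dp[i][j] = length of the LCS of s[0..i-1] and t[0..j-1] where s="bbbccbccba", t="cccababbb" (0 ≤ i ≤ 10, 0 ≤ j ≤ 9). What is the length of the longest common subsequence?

5

   ''  c  c  c  a  b  a  b  b  b
''  0  0  0  0  0  0  0  0  0  0
 b  0  0  0  0  0  1  1  1  1  1
 b  0  0  0  0  0  1  1  2  2  2
 b  0  0  0  0  0  1  1  2  3  3
 c  0  1  1  1  1  1  1  2  3  3
 c  0  1  2  2  2  2  2  2  3  3
 b  0  1  2  2  2  3  3  3  3  4
 c  0  1  2  3  3  3  3  3  3  4
 c  0  1  2  3  3  3  3  3  3  4
 b  0  1  2  3  3  4  4  4  4  4
 a  0  1  2  3  4  4  5  5  5  5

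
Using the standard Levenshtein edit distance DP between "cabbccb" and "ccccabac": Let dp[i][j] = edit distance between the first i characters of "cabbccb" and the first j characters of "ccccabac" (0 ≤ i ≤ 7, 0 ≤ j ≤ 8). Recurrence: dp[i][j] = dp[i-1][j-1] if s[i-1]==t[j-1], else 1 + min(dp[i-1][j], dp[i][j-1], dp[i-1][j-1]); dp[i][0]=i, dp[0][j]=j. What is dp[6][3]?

3

   ''  c  c  c  c  a  b  a  c
''  0  1  2  3  4  5  6  7  8
 c  1  0  1  2  3  4  5  6  7
 a  2  1  1  2  3  3  4  5  6
 b  3  2  2  2  3  4  3  4  5
 b  4  3  3  3  3  4  4  4  5
 c  5  4  3  3  3  4  5  5  4
 c  6  5  4  3  3  4  5  6  5
 b  7  6  5  4  4  4  4  5  6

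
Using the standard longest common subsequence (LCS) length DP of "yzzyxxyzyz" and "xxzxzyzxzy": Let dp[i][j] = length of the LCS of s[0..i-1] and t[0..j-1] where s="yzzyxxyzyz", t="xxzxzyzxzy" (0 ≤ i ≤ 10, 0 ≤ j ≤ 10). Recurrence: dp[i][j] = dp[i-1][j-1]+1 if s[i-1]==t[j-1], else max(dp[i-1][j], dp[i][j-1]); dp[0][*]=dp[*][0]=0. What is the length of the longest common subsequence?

   ''  x  x  z  x  z  y  z  x  z  y
''  0  0  0  0  0  0  0  0  0  0  0
 y  0  0  0  0  0  0  1  1  1  1  1
 z  0  0  0  1  1  1  1  2  2  2  2
 z  0  0  0  1  1  2  2  2  2  3  3
 y  0  0  0  1  1  2  3  3  3  3  4
 x  0  1  1  1  2  2  3  3  4  4  4
 x  0  1  2  2  2  2  3  3  4  4  4
 y  0  1  2  2  2  2  3  3  4  4  5
 z  0  1  2  3  3  3  3  4  4  5  5
 y  0  1  2  3  3  3  4  4  4  5  6
 z  0  1  2  3  3  4  4  5  5  5  6

6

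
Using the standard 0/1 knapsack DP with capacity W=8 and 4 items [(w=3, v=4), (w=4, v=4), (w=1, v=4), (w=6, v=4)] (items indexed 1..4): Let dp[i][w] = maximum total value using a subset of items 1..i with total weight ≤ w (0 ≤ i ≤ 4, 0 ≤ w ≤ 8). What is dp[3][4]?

i\w   0   1   2   3   4   5   6   7   8
  0   0   0   0   0   0   0   0   0   0
  1   0   0   0   4   4   4   4   4   4
  2   0   0   0   4   4   4   4   8   8
  3   0   4   4   4   8   8   8   8  12
  4   0   4   4   4   8   8   8   8  12

8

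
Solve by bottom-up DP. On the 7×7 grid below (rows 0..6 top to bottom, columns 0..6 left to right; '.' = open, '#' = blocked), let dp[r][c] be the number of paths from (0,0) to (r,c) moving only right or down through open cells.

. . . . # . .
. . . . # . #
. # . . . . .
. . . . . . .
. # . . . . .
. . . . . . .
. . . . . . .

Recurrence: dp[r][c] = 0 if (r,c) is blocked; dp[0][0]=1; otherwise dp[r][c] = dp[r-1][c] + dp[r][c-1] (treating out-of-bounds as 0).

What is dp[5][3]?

r\c   0   1   2   3   4   5   6
  0   1   1   1   1   0   0   0
  1   1   2   3   4   0   0   0
  2   1   0   3   7   7   7   7
  3   1   1   4  11  18  25  32
  4   1   0   4  15  33  58  90
  5   1   1   5  20  53 111 201
  6   1   2   7  27  80 191 392

20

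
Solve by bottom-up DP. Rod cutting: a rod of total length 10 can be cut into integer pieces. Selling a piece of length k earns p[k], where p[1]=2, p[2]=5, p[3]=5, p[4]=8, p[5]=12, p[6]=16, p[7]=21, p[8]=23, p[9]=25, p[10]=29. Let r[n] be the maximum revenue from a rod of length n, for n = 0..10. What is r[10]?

29

   n    0    1    2    3    4    5    6    7    8    9   10
r[n]    0    2    5    7   10   12   16   21   23   26   29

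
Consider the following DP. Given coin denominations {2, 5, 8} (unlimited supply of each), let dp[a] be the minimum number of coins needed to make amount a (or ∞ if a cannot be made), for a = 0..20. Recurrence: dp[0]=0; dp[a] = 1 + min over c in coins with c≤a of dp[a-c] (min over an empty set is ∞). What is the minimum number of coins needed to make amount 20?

 a  0  1  2  3  4  5  6  7  8  9 10 11 12 13 14 15 16 17 18 19 20
dp  0  -  1  -  2  1  3  2  1  3  2  4  3  2  4  3  2  4  3  5  4
(- denotes ∞ / unreachable)

4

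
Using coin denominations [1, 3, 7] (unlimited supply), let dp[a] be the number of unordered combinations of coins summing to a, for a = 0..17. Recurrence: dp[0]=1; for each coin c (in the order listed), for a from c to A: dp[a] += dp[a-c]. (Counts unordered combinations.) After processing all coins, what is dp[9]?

after  coin     0     1     2     3     4     5     6     7     8     9    10    11    12    13    14    15    16    17
          1     1     1     1     1     1     1     1     1     1     1     1     1     1     1     1     1     1     1
          3     1     1     1     2     2     2     3     3     3     4     4     4     5     5     5     6     6     6
          7     1     1     1     2     2     2     3     4     4     5     6     6     7     8     9    10    11    12

5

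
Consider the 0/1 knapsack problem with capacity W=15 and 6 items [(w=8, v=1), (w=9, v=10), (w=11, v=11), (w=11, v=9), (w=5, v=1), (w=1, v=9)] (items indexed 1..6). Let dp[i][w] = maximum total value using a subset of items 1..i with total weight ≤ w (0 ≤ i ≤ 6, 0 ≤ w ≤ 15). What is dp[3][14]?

i\w   0   1   2   3   4   5   6   7   8   9  10  11  12  13  14  15
  0   0   0   0   0   0   0   0   0   0   0   0   0   0   0   0   0
  1   0   0   0   0   0   0   0   0   1   1   1   1   1   1   1   1
  2   0   0   0   0   0   0   0   0   1  10  10  10  10  10  10  10
  3   0   0   0   0   0   0   0   0   1  10  10  11  11  11  11  11
  4   0   0   0   0   0   0   0   0   1  10  10  11  11  11  11  11
  5   0   0   0   0   0   1   1   1   1  10  10  11  11  11  11  11
  6   0   9   9   9   9   9  10  10  10  10  19  19  20  20  20  20

11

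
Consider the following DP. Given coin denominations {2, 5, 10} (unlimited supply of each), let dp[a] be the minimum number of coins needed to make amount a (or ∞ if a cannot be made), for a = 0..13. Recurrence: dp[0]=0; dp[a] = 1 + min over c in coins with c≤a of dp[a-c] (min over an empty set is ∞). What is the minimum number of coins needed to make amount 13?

 a  0  1  2  3  4  5  6  7  8  9 10 11 12 13
dp  0  -  1  -  2  1  3  2  4  3  1  4  2  5
(- denotes ∞ / unreachable)

5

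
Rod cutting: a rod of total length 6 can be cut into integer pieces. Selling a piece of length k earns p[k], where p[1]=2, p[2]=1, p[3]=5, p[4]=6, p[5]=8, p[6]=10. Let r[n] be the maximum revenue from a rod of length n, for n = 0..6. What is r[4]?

   n    0    1    2    3    4    5    6
r[n]    0    2    4    6    8   10   12

8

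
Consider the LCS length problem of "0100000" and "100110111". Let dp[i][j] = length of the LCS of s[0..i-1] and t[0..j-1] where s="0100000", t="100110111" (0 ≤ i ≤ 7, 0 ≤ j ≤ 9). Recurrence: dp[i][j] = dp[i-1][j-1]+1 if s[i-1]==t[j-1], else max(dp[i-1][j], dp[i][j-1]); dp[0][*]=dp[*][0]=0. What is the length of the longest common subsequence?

   ''  1  0  0  1  1  0  1  1  1
''  0  0  0  0  0  0  0  0  0  0
 0  0  0  1  1  1  1  1  1  1  1
 1  0  1  1  1  2  2  2  2  2  2
 0  0  1  2  2  2  2  3  3  3  3
 0  0  1  2  3  3  3  3  3  3  3
 0  0  1  2  3  3  3  4  4  4  4
 0  0  1  2  3  3  3  4  4  4  4
 0  0  1  2  3  3  3  4  4  4  4

4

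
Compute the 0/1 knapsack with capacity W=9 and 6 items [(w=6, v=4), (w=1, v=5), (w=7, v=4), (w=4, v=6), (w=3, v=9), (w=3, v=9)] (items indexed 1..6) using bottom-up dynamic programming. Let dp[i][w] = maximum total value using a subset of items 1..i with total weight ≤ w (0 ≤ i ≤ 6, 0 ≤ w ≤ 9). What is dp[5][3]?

i\w   0   1   2   3   4   5   6   7   8   9
  0   0   0   0   0   0   0   0   0   0   0
  1   0   0   0   0   0   0   4   4   4   4
  2   0   5   5   5   5   5   5   9   9   9
  3   0   5   5   5   5   5   5   9   9   9
  4   0   5   5   5   6  11  11  11  11  11
  5   0   5   5   9  14  14  14  15  20  20
  6   0   5   5   9  14  14  18  23  23  23

9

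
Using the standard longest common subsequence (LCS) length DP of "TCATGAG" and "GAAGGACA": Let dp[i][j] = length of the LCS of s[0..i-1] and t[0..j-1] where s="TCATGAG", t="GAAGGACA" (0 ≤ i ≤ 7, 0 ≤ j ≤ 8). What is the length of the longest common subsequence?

   ''  G  A  A  G  G  A  C  A
''  0  0  0  0  0  0  0  0  0
 T  0  0  0  0  0  0  0  0  0
 C  0  0  0  0  0  0  0  1  1
 A  0  0  1  1  1  1  1  1  2
 T  0  0  1  1  1  1  1  1  2
 G  0  1  1  1  2  2  2  2  2
 A  0  1  2  2  2  2  3  3  3
 G  0  1  2  2  3  3  3  3  3

3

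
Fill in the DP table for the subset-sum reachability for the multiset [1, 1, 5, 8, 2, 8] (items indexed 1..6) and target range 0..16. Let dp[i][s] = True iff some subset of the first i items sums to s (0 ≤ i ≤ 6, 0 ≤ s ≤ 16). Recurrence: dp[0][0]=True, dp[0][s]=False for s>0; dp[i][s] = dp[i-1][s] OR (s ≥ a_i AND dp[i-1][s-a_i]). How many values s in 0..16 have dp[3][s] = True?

6

i\s   0   1   2   3   4   5   6   7   8   9  10  11  12  13  14  15  16
  0   T   F   F   F   F   F   F   F   F   F   F   F   F   F   F   F   F
  1   T   T   F   F   F   F   F   F   F   F   F   F   F   F   F   F   F
  2   T   T   T   F   F   F   F   F   F   F   F   F   F   F   F   F   F
  3   T   T   T   F   F   T   T   T   F   F   F   F   F   F   F   F   F
  4   T   T   T   F   F   T   T   T   T   T   T   F   F   T   T   T   F
  5   T   T   T   T   T   T   T   T   T   T   T   T   T   T   T   T   T
  6   T   T   T   T   T   T   T   T   T   T   T   T   T   T   T   T   T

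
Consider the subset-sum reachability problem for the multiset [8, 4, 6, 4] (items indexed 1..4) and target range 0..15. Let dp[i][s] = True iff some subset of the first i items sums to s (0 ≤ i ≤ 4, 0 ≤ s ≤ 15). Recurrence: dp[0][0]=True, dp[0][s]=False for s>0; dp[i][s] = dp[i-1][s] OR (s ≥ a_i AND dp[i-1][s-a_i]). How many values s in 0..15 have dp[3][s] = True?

7

i\s   0   1   2   3   4   5   6   7   8   9  10  11  12  13  14  15
  0   T   F   F   F   F   F   F   F   F   F   F   F   F   F   F   F
  1   T   F   F   F   F   F   F   F   T   F   F   F   F   F   F   F
  2   T   F   F   F   T   F   F   F   T   F   F   F   T   F   F   F
  3   T   F   F   F   T   F   T   F   T   F   T   F   T   F   T   F
  4   T   F   F   F   T   F   T   F   T   F   T   F   T   F   T   F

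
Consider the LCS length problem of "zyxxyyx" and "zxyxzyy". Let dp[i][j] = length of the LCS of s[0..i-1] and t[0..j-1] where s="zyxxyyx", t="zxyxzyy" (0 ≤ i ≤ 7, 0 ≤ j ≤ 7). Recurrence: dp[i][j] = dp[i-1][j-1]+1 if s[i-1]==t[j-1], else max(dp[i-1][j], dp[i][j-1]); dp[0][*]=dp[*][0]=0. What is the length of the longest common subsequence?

   ''  z  x  y  x  z  y  y
''  0  0  0  0  0  0  0  0
 z  0  1  1  1  1  1  1  1
 y  0  1  1  2  2  2  2  2
 x  0  1  2  2  3  3  3  3
 x  0  1  2  2  3  3  3  3
 y  0  1  2  3  3  3  4  4
 y  0  1  2  3  3  3  4  5
 x  0  1  2  3  4  4  4  5

5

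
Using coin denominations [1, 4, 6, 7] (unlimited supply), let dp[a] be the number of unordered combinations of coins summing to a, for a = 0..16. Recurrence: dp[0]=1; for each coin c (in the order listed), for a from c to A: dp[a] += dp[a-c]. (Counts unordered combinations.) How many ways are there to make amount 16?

15

after  coin     0     1     2     3     4     5     6     7     8     9    10    11    12    13    14    15    16
          1     1     1     1     1     1     1     1     1     1     1     1     1     1     1     1     1     1
          4     1     1     1     1     2     2     2     2     3     3     3     3     4     4     4     4     5
          6     1     1     1     1     2     2     3     3     4     4     5     5     7     7     8     8    10
          7     1     1     1     1     2     2     3     4     5     5     6     7     9    10    12    13    15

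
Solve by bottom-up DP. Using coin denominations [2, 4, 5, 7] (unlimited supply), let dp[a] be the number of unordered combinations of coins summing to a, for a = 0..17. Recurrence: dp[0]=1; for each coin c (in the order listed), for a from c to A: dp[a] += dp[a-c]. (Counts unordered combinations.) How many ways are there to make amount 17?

9

after  coin     0     1     2     3     4     5     6     7     8     9    10    11    12    13    14    15    16    17
          2     1     0     1     0     1     0     1     0     1     0     1     0     1     0     1     0     1     0
          4     1     0     1     0     2     0     2     0     3     0     3     0     4     0     4     0     5     0
          5     1     0     1     0     2     1     2     1     3     2     4     2     5     3     6     4     7     5
          7     1     0     1     0     2     1     2     2     3     3     4     4     6     5     8     7    10     9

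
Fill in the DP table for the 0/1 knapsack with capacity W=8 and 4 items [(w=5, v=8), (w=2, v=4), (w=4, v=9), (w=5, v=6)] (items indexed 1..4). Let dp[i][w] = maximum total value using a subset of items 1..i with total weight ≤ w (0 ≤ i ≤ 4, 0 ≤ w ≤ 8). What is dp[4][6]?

13

i\w   0   1   2   3   4   5   6   7   8
  0   0   0   0   0   0   0   0   0   0
  1   0   0   0   0   0   8   8   8   8
  2   0   0   4   4   4   8   8  12  12
  3   0   0   4   4   9   9  13  13  13
  4   0   0   4   4   9   9  13  13  13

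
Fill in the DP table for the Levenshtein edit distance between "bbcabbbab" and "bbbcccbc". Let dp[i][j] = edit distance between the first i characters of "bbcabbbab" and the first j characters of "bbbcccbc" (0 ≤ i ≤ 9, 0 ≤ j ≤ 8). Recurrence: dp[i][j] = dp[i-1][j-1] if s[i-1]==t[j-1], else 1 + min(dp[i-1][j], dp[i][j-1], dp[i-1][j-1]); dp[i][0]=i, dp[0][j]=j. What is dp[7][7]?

4

   ''  b  b  b  c  c  c  b  c
''  0  1  2  3  4  5  6  7  8
 b  1  0  1  2  3  4  5  6  7
 b  2  1  0  1  2  3  4  5  6
 c  3  2  1  1  1  2  3  4  5
 a  4  3  2  2  2  2  3  4  5
 b  5  4  3  2  3  3  3  3  4
 b  6  5  4  3  3  4  4  3  4
 b  7  6  5  4  4  4  5  4  4
 a  8  7  6  5  5  5  5  5  5
 b  9  8  7  6  6  6  6  5  6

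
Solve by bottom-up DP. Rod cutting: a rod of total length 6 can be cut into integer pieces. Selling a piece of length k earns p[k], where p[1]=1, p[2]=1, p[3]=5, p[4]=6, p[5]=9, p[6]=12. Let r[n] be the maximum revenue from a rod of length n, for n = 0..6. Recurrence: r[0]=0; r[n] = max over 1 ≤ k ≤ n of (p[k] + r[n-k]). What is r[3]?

   n    0    1    2    3    4    5    6
r[n]    0    1    2    5    6    9   12

5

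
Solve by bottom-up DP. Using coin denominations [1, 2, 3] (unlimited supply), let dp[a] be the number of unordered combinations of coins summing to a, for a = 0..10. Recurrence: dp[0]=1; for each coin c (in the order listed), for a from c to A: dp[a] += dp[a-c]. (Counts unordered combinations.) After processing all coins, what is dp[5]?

5

after  coin     0     1     2     3     4     5     6     7     8     9    10
          1     1     1     1     1     1     1     1     1     1     1     1
          2     1     1     2     2     3     3     4     4     5     5     6
          3     1     1     2     3     4     5     7     8    10    12    14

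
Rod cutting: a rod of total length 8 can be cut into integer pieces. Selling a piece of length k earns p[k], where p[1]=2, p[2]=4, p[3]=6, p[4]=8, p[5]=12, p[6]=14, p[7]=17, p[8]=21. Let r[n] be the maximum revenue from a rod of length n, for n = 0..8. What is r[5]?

   n    0    1    2    3    4    5    6    7    8
r[n]    0    2    4    6    8   12   14   17   21

12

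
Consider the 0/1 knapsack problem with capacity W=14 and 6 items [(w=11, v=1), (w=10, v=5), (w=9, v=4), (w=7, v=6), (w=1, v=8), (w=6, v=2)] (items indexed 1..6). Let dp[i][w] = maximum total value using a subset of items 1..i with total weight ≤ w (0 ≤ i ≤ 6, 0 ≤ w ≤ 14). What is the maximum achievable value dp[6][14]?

16

i\w   0   1   2   3   4   5   6   7   8   9  10  11  12  13  14
  0   0   0   0   0   0   0   0   0   0   0   0   0   0   0   0
  1   0   0   0   0   0   0   0   0   0   0   0   1   1   1   1
  2   0   0   0   0   0   0   0   0   0   0   5   5   5   5   5
  3   0   0   0   0   0   0   0   0   0   4   5   5   5   5   5
  4   0   0   0   0   0   0   0   6   6   6   6   6   6   6   6
  5   0   8   8   8   8   8   8   8  14  14  14  14  14  14  14
  6   0   8   8   8   8   8   8  10  14  14  14  14  14  14  16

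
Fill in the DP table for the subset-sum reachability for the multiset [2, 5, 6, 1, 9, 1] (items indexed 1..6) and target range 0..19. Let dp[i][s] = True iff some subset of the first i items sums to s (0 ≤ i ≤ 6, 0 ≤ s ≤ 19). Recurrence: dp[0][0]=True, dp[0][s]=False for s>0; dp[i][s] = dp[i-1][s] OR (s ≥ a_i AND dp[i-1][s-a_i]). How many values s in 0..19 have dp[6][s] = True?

i\s   0   1   2   3   4   5   6   7   8   9  10  11  12  13  14  15  16  17  18  19
  0   T   F   F   F   F   F   F   F   F   F   F   F   F   F   F   F   F   F   F   F
  1   T   F   T   F   F   F   F   F   F   F   F   F   F   F   F   F   F   F   F   F
  2   T   F   T   F   F   T   F   T   F   F   F   F   F   F   F   F   F   F   F   F
  3   T   F   T   F   F   T   T   T   T   F   F   T   F   T   F   F   F   F   F   F
  4   T   T   T   T   F   T   T   T   T   T   F   T   T   T   T   F   F   F   F   F
  5   T   T   T   T   F   T   T   T   T   T   T   T   T   T   T   T   T   T   T   F
  6   T   T   T   T   T   T   T   T   T   T   T   T   T   T   T   T   T   T   T   T

20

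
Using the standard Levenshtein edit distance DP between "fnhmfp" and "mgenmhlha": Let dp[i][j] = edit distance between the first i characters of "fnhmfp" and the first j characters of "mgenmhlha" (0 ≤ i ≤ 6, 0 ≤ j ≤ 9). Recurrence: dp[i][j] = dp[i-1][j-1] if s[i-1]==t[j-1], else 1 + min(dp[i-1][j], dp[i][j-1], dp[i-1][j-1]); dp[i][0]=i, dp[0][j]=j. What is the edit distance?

7

   ''  m  g  e  n  m  h  l  h  a
''  0  1  2  3  4  5  6  7  8  9
 f  1  1  2  3  4  5  6  7  8  9
 n  2  2  2  3  3  4  5  6  7  8
 h  3  3  3  3  4  4  4  5  6  7
 m  4  3  4  4  4  4  5  5  6  7
 f  5  4  4  5  5  5  5  6  6  7
 p  6  5  5  5  6  6  6  6  7  7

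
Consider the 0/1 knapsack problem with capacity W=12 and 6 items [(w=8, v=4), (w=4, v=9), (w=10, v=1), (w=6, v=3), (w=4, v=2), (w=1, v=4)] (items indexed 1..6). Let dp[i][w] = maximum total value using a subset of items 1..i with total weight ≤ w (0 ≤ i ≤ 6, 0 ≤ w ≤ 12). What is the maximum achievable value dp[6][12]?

16

i\w   0   1   2   3   4   5   6   7   8   9  10  11  12
  0   0   0   0   0   0   0   0   0   0   0   0   0   0
  1   0   0   0   0   0   0   0   0   4   4   4   4   4
  2   0   0   0   0   9   9   9   9   9   9   9   9  13
  3   0   0   0   0   9   9   9   9   9   9   9   9  13
  4   0   0   0   0   9   9   9   9   9   9  12  12  13
  5   0   0   0   0   9   9   9   9  11  11  12  12  13
  6   0   4   4   4   9  13  13  13  13  15  15  16  16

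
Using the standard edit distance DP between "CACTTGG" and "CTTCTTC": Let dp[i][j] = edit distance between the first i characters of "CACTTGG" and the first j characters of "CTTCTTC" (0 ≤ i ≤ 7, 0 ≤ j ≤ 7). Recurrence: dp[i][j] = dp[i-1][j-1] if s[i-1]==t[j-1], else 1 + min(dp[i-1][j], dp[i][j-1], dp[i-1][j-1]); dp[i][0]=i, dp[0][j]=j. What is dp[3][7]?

   ''  C  T  T  C  T  T  C
''  0  1  2  3  4  5  6  7
 C  1  0  1  2  3  4  5  6
 A  2  1  1  2  3  4  5  6
 C  3  2  2  2  2  3  4  5
 T  4  3  2  2  3  2  3  4
 T  5  4  3  2  3  3  2  3
 G  6  5  4  3  3  4  3  3
 G  7  6  5  4  4  4  4  4

5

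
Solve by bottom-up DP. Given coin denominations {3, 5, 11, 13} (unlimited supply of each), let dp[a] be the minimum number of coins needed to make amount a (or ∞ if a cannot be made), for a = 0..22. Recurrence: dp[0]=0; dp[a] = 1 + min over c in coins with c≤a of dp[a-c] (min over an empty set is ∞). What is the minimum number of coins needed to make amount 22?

 a  0  1  2  3  4  5  6  7  8  9 10 11 12 13 14 15 16 17 18 19 20 21 22
dp  0  -  -  1  -  1  2  -  2  3  2  1  4  1  2  3  2  3  2  3  4  3  2
(- denotes ∞ / unreachable)

2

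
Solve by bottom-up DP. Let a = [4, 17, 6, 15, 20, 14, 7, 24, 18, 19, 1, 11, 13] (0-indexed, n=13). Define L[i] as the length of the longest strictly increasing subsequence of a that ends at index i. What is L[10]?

1

   i    0    1    2    3    4    5    6    7    8    9   10   11   12
a[i]    4   17    6   15   20   14    7   24   18   19    1   11   13
L[i]    1    2    2    3    4    3    3    5    4    5    1    4    5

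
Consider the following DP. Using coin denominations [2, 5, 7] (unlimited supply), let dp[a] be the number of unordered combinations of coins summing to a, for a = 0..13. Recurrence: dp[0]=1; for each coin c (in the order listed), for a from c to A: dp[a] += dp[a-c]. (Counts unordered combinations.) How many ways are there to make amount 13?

after  coin     0     1     2     3     4     5     6     7     8     9    10    11    12    13
          2     1     0     1     0     1     0     1     0     1     0     1     0     1     0
          5     1     0     1     0     1     1     1     1     1     1     2     1     2     1
          7     1     0     1     0     1     1     1     2     1     2     2     2     3     2

2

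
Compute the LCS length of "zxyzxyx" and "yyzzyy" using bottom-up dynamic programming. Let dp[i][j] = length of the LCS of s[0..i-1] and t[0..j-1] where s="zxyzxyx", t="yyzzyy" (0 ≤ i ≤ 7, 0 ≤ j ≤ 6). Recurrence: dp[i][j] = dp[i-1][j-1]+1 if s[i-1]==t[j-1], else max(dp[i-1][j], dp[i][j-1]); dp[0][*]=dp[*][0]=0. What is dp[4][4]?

   ''  y  y  z  z  y  y
''  0  0  0  0  0  0  0
 z  0  0  0  1  1  1  1
 x  0  0  0  1  1  1  1
 y  0  1  1  1  1  2  2
 z  0  1  1  2  2  2  2
 x  0  1  1  2  2  2  2
 y  0  1  2  2  2  3  3
 x  0  1  2  2  2  3  3

2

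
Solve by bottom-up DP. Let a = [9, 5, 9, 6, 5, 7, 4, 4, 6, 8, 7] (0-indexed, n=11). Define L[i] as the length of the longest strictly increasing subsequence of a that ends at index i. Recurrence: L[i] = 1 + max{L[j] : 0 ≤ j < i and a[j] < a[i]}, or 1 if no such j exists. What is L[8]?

2

   i    0    1    2    3    4    5    6    7    8    9   10
a[i]    9    5    9    6    5    7    4    4    6    8    7
L[i]    1    1    2    2    1    3    1    1    2    4    3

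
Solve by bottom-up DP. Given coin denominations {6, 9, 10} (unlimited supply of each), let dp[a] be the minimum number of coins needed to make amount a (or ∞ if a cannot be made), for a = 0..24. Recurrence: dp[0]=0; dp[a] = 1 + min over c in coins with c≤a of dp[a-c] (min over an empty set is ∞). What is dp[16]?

2

 a  0  1  2  3  4  5  6  7  8  9 10 11 12 13 14 15 16 17 18 19 20 21 22 23 24
dp  0  -  -  -  -  -  1  -  -  1  1  -  2  -  -  2  2  -  2  2  2  3  3  -  3
(- denotes ∞ / unreachable)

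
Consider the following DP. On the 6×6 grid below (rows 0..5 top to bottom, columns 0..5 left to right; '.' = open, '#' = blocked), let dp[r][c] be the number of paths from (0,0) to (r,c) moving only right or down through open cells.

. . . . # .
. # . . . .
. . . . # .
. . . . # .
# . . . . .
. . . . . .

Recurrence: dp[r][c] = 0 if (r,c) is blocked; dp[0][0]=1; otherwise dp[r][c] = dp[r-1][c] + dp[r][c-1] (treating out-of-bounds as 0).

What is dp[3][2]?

r\c   0   1   2   3   4   5
  0   1   1   1   1   0   0
  1   1   0   1   2   2   2
  2   1   1   2   4   0   2
  3   1   2   4   8   0   2
  4   0   2   6  14  14  16
  5   0   2   8  22  36  52

4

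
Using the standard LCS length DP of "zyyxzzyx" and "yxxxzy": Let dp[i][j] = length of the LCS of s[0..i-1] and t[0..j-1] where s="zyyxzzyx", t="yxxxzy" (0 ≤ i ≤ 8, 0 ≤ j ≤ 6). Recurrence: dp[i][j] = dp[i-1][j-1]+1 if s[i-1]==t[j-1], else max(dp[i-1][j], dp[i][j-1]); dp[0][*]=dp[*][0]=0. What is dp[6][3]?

   ''  y  x  x  x  z  y
''  0  0  0  0  0  0  0
 z  0  0  0  0  0  1  1
 y  0  1  1  1  1  1  2
 y  0  1  1  1  1  1  2
 x  0  1  2  2  2  2  2
 z  0  1  2  2  2  3  3
 z  0  1  2  2  2  3  3
 y  0  1  2  2  2  3  4
 x  0  1  2  3  3  3  4

2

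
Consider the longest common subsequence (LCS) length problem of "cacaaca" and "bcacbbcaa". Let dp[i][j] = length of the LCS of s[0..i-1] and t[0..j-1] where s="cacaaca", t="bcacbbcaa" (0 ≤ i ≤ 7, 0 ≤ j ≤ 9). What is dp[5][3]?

2

   ''  b  c  a  c  b  b  c  a  a
''  0  0  0  0  0  0  0  0  0  0
 c  0  0  1  1  1  1  1  1  1  1
 a  0  0  1  2  2  2  2  2  2  2
 c  0  0  1  2  3  3  3  3  3  3
 a  0  0  1  2  3  3  3  3  4  4
 a  0  0  1  2  3  3  3  3  4  5
 c  0  0  1  2  3  3  3  4  4  5
 a  0  0  1  2  3  3  3  4  5  5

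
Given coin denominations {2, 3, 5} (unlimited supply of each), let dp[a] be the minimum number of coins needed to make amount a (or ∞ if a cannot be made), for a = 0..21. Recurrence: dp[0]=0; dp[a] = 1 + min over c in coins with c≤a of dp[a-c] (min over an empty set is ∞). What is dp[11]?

 a  0  1  2  3  4  5  6  7  8  9 10 11 12 13 14 15 16 17 18 19 20 21
dp  0  -  1  1  2  1  2  2  2  3  2  3  3  3  4  3  4  4  4  5  4  5
(- denotes ∞ / unreachable)

3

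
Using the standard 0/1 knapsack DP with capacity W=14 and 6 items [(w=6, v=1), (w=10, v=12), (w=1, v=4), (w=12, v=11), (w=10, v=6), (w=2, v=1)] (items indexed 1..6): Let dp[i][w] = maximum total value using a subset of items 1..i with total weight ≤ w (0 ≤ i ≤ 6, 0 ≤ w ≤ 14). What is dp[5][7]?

5

i\w   0   1   2   3   4   5   6   7   8   9  10  11  12  13  14
  0   0   0   0   0   0   0   0   0   0   0   0   0   0   0   0
  1   0   0   0   0   0   0   1   1   1   1   1   1   1   1   1
  2   0   0   0   0   0   0   1   1   1   1  12  12  12  12  12
  3   0   4   4   4   4   4   4   5   5   5  12  16  16  16  16
  4   0   4   4   4   4   4   4   5   5   5  12  16  16  16  16
  5   0   4   4   4   4   4   4   5   5   5  12  16  16  16  16
  6   0   4   4   5   5   5   5   5   5   6  12  16  16  17  17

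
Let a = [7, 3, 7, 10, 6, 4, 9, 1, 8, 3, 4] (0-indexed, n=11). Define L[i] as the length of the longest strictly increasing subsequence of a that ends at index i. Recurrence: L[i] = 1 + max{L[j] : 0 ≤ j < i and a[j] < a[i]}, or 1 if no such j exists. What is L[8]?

3

   i    0    1    2    3    4    5    6    7    8    9   10
a[i]    7    3    7   10    6    4    9    1    8    3    4
L[i]    1    1    2    3    2    2    3    1    3    2    3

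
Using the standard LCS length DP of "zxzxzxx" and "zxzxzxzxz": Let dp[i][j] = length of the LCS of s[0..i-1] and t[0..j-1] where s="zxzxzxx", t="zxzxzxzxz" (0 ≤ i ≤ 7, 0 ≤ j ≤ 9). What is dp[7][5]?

   ''  z  x  z  x  z  x  z  x  z
''  0  0  0  0  0  0  0  0  0  0
 z  0  1  1  1  1  1  1  1  1  1
 x  0  1  2  2  2  2  2  2  2  2
 z  0  1  2  3  3  3  3  3  3  3
 x  0  1  2  3  4  4  4  4  4  4
 z  0  1  2  3  4  5  5  5  5  5
 x  0  1  2  3  4  5  6  6  6  6
 x  0  1  2  3  4  5  6  6  7  7

5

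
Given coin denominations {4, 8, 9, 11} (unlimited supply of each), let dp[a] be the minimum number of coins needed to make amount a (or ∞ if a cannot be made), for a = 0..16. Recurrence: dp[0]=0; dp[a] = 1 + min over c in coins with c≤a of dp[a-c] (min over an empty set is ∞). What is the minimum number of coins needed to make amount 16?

2

 a  0  1  2  3  4  5  6  7  8  9 10 11 12 13 14 15 16
dp  0  -  -  -  1  -  -  -  1  1  -  1  2  2  -  2  2
(- denotes ∞ / unreachable)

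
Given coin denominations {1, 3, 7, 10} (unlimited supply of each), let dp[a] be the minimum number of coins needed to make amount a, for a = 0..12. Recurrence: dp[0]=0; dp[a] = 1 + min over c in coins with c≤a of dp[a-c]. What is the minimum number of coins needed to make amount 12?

3

 a  0  1  2  3  4  5  6  7  8  9 10 11 12
dp  0  1  2  1  2  3  2  1  2  3  1  2  3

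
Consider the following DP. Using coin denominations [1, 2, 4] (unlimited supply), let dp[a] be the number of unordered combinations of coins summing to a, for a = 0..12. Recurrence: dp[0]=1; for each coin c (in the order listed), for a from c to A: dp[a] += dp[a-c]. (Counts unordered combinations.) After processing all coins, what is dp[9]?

after  coin     0     1     2     3     4     5     6     7     8     9    10    11    12
          1     1     1     1     1     1     1     1     1     1     1     1     1     1
          2     1     1     2     2     3     3     4     4     5     5     6     6     7
          4     1     1     2     2     4     4     6     6     9     9    12    12    16

9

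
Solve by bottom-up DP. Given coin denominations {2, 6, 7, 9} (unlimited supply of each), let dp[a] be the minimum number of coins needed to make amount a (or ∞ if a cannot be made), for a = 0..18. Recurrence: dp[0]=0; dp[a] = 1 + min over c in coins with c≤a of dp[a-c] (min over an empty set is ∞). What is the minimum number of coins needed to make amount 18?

 a  0  1  2  3  4  5  6  7  8  9 10 11 12 13 14 15 16 17 18
dp  0  -  1  -  2  -  1  1  2  1  3  2  2  2  2  2  2  3  2
(- denotes ∞ / unreachable)

2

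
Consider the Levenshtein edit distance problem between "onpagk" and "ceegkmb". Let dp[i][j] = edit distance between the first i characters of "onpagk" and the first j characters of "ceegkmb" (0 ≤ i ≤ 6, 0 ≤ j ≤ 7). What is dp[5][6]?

   ''  c  e  e  g  k  m  b
''  0  1  2  3  4  5  6  7
 o  1  1  2  3  4  5  6  7
 n  2  2  2  3  4  5  6  7
 p  3  3  3  3  4  5  6  7
 a  4  4  4  4  4  5  6  7
 g  5  5  5  5  4  5  6  7
 k  6  6  6  6  5  4  5  6

6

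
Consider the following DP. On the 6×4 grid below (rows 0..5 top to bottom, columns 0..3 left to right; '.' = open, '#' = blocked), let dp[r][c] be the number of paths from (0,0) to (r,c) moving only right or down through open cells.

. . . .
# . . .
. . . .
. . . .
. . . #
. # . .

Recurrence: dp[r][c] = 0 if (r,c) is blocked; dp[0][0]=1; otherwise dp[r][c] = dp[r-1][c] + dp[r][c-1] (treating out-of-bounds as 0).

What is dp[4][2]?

r\c   0   1   2   3
  0   1   1   1   1
  1   0   1   2   3
  2   0   1   3   6
  3   0   1   4  10
  4   0   1   5   0
  5   0   0   5   5

5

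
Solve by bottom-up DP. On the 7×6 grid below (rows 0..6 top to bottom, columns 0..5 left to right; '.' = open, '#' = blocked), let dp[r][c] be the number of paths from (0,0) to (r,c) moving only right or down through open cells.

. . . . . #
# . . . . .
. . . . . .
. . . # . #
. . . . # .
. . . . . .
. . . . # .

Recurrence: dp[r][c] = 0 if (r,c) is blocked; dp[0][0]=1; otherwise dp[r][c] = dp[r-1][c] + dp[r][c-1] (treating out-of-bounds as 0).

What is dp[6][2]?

r\c   0   1   2   3   4   5
  0   1   1   1   1   1   0
  1   0   1   2   3   4   4
  2   0   1   3   6  10  14
  3   0   1   4   0  10   0
  4   0   1   5   5   0   0
  5   0   1   6  11  11  11
  6   0   1   7  18   0  11

7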